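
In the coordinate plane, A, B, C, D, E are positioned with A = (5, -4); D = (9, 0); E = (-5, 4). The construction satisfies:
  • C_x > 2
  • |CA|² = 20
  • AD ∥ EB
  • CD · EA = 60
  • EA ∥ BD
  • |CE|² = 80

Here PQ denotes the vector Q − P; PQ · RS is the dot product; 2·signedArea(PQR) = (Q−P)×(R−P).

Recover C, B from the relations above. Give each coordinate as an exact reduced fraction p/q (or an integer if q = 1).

1. C_x = 3  [line -10·x + 8·y + 30 = 0 ∩ |CA|² = 20]
2. C_y = 0  [line -10·x + 8·y + 30 = 0 ∩ |CA|² = 20]
   → C = (3, 0)
3. B_x = -1  [EA ∥ BD ∩ AD ∥ EB]
4. B_y = 8  [EA ∥ BD ∩ AD ∥ EB]
   → B = (-1, 8)

B = (-1, 8)
C = (3, 0)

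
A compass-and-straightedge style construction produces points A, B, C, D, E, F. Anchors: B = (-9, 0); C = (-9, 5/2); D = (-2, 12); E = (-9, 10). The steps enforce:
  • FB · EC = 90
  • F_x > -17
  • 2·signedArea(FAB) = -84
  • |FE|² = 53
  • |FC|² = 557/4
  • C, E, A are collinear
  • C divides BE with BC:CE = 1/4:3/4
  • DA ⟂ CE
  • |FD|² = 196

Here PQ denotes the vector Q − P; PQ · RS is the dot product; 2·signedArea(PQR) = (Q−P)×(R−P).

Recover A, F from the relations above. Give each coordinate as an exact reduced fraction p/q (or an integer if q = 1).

A = (-9, 12)
F = (-16, 12)

1. A_x = -9  [C, E, A are collinear ∩ DA ⟂ CE]
2. A_y = 12  [C, E, A are collinear ∩ DA ⟂ CE]
   → A = (-9, 12)
3. F_x = -16  [FB · EC = 90 ∩ 2·signedArea(FAB) = -84]
4. F_y = 12  [FB · EC = 90 ∩ 2·signedArea(FAB) = -84]
   → F = (-16, 12)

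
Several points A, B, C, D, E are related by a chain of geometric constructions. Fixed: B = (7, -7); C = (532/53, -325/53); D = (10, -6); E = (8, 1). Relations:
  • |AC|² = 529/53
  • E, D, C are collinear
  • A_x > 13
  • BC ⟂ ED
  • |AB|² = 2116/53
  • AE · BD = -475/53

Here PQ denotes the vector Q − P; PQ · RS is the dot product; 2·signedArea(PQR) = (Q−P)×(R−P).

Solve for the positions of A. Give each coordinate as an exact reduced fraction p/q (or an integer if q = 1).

A = (693/53, -279/53)

1. A_x = 693/53  [line -3·x + -1·y + 1800/53 = 0 ∩ |AC|² = 529/53]
2. A_y = -279/53  [line -3·x + -1·y + 1800/53 = 0 ∩ |AC|² = 529/53]
   → A = (693/53, -279/53)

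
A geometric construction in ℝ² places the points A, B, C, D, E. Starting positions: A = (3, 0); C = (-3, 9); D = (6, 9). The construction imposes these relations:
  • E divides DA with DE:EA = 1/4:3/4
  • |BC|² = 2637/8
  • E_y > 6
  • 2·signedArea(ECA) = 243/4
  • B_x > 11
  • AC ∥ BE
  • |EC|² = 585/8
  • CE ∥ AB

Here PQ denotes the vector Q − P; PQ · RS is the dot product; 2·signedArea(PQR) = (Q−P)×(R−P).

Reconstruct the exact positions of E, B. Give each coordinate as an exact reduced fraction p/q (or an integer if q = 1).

1. E_x = 21/4  [E divides DA with DE:EA = 1/4:3/4]
2. E_y = 27/4  [E divides DA with DE:EA = 1/4:3/4]
   → E = (21/4, 27/4)
3. B_x = 45/4  [AC ∥ BE ∩ CE ∥ AB]
4. B_y = -9/4  [AC ∥ BE ∩ CE ∥ AB]
   → B = (45/4, -9/4)

B = (45/4, -9/4)
E = (21/4, 27/4)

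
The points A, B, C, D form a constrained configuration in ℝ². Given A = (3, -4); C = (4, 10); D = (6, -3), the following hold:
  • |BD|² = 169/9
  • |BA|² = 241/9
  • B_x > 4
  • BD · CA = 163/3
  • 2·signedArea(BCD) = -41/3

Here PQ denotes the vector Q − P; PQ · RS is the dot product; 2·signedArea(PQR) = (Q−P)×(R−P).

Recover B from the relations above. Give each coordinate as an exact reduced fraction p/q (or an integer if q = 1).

B = (13/3, 1)

1. B_x = 13/3  [2·signedArea(BCD) = -41/3 ∩ BD · CA = 163/3]
2. B_y = 1  [2·signedArea(BCD) = -41/3 ∩ BD · CA = 163/3]
   → B = (13/3, 1)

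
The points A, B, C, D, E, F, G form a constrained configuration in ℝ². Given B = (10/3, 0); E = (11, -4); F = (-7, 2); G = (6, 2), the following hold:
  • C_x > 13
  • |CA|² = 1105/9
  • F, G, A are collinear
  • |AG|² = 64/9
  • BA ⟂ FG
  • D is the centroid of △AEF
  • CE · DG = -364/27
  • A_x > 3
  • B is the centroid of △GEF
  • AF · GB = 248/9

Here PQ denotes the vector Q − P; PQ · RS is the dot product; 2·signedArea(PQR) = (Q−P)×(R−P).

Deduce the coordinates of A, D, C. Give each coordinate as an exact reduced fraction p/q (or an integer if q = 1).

A = (10/3, 2)
C = (41/3, -2)
D = (22/9, 0)

1. A_x = 10/3  [F, G, A are collinear ∩ BA ⟂ FG]
2. A_y = 2  [F, G, A are collinear ∩ BA ⟂ FG]
   → A = (10/3, 2)
3. D_x = 22/9  [D is the centroid of △AEF]
4. D_y = 0  [D is the centroid of △AEF]
   → D = (22/9, 0)
5. C_x = 41/3  [line -32/9·x + -2·y + 1204/27 = 0 ∩ |CA|² = 1105/9]
6. C_y = -2  [line -32/9·x + -2·y + 1204/27 = 0 ∩ |CA|² = 1105/9]
   → C = (41/3, -2)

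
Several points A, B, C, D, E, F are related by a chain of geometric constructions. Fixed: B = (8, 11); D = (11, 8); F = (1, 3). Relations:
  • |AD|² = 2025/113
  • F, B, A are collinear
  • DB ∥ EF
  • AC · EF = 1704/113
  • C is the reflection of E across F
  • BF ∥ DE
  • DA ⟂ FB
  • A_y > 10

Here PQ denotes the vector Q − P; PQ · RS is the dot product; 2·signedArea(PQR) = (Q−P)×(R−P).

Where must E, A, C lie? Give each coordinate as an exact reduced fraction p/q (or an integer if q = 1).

1. E_x = 4  [DB ∥ EF ∩ BF ∥ DE]
2. E_y = 0  [DB ∥ EF ∩ BF ∥ DE]
   → E = (4, 0)
3. A_x = 883/113  [F, B, A are collinear ∩ DA ⟂ FB]
4. A_y = 1219/113  [F, B, A are collinear ∩ DA ⟂ FB]
   → A = (883/113, 1219/113)
5. C_x = -2  [C is the reflection of E across F]
6. C_y = 6  [C is the reflection of E across F]
   → C = (-2, 6)

A = (883/113, 1219/113)
C = (-2, 6)
E = (4, 0)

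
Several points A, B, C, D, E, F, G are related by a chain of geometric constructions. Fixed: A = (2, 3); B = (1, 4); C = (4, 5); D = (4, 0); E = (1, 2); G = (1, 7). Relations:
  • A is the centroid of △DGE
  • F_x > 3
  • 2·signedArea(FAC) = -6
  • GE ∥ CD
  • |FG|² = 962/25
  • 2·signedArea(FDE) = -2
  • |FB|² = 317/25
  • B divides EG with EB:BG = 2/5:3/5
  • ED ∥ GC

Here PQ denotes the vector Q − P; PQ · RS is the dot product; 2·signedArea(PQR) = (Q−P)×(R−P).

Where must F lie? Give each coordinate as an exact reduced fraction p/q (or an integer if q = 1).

1. F_x = 16/5  [2·signedArea(FDE) = -2 ∩ 2·signedArea(FAC) = -6]
2. F_y = 6/5  [2·signedArea(FDE) = -2 ∩ 2·signedArea(FAC) = -6]
   → F = (16/5, 6/5)

F = (16/5, 6/5)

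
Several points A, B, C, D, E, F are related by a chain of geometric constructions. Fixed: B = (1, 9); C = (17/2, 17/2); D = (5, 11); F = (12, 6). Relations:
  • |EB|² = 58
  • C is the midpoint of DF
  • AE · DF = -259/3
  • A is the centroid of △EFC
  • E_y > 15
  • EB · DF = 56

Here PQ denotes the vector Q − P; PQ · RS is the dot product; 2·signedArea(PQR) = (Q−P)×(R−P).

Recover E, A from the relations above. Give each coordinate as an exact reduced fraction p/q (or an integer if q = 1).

A = (37/6, 61/6)
E = (-2, 16)

1. E_x = -2  [line -7·x + 5·y + -94 = 0 ∩ |EB|² = 58]
2. E_y = 16  [line -7·x + 5·y + -94 = 0 ∩ |EB|² = 58]
   → E = (-2, 16)
3. A_x = 37/6  [A is the centroid of △EFC]
4. A_y = 61/6  [A is the centroid of △EFC]
   → A = (37/6, 61/6)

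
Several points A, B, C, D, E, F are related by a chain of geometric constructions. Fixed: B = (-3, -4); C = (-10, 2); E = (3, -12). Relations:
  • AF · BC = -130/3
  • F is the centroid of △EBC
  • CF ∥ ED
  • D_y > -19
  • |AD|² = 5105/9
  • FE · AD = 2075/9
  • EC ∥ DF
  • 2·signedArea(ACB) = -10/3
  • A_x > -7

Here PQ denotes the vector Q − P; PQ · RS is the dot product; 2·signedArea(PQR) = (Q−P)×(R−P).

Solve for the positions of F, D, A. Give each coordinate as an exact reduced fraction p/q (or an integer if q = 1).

1. F_x = -10/3  [F is the centroid of △EBC]
2. F_y = -14/3  [F is the centroid of △EBC]
   → F = (-10/3, -14/3)
3. D_x = 29/3  [EC ∥ DF ∩ CF ∥ ED]
4. D_y = -56/3  [EC ∥ DF ∩ CF ∥ ED]
   → D = (29/3, -56/3)
5. A_x = -20/3  [2·signedArea(ACB) = -10/3 ∩ FE · AD = 2075/9]
6. A_y = -4/3  [2·signedArea(ACB) = -10/3 ∩ FE · AD = 2075/9]
   → A = (-20/3, -4/3)

A = (-20/3, -4/3)
D = (29/3, -56/3)
F = (-10/3, -14/3)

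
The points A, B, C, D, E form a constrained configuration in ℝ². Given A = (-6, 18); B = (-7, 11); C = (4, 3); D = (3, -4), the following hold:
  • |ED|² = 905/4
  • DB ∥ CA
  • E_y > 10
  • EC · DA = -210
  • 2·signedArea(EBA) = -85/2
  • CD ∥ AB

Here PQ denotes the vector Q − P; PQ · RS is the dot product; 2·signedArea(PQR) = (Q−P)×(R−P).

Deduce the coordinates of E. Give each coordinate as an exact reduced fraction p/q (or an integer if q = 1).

1. E_x = -1  [EC · DA = -210 ∩ 2·signedArea(EBA) = -85/2]
2. E_y = 21/2  [EC · DA = -210 ∩ 2·signedArea(EBA) = -85/2]
   → E = (-1, 21/2)

E = (-1, 21/2)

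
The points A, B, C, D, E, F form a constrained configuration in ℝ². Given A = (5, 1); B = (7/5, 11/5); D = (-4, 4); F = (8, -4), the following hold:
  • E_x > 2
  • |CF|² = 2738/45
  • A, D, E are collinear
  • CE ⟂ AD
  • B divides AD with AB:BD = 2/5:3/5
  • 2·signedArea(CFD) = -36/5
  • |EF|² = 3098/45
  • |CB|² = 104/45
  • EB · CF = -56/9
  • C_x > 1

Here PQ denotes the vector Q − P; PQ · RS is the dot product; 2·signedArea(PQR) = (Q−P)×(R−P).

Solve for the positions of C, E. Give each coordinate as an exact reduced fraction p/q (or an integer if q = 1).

C = (9/5, 11/15)
E = (11/5, 29/15)

1. C_x = 9/5  [line -8·x + -12·y + 116/5 = 0 ∩ |CB|² = 104/45]
2. C_y = 11/15  [line -8·x + -12·y + 116/5 = 0 ∩ |CB|² = 104/45]
   → C = (9/5, 11/15)
3. E_x = 11/5  [A, D, E are collinear ∩ CE ⟂ AD]
4. E_y = 29/15  [A, D, E are collinear ∩ CE ⟂ AD]
   → E = (11/5, 29/15)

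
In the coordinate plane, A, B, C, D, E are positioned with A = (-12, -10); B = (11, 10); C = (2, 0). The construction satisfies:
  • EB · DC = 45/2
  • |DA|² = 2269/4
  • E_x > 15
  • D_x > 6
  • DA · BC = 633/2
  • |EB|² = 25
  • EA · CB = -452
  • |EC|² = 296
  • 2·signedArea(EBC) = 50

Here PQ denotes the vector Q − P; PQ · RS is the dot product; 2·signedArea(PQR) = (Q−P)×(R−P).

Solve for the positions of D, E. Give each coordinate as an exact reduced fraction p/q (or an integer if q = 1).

D = (13/2, 5)
E = (16, 10)

1. D_x = 13/2  [line 9·x + 10·y + -217/2 = 0 ∩ |DA|² = 2269/4]
2. D_y = 5  [line 9·x + 10·y + -217/2 = 0 ∩ |DA|² = 2269/4]
   → D = (13/2, 5)
3. E_x = 16  [EB · DC = 45/2 ∩ 2·signedArea(EBC) = 50]
4. E_y = 10  [EB · DC = 45/2 ∩ 2·signedArea(EBC) = 50]
   → E = (16, 10)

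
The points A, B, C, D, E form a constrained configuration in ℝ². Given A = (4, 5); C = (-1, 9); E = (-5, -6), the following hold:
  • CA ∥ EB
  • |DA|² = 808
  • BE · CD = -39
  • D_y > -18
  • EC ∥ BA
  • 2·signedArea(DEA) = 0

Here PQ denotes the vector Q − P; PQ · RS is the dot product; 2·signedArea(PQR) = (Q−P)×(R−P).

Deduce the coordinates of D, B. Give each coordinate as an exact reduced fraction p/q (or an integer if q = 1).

1. B_x = 0  [EC ∥ BA ∩ CA ∥ EB]
2. B_y = -10  [EC ∥ BA ∩ CA ∥ EB]
   → B = (0, -10)
3. D_x = -14  [2·signedArea(DEA) = 0 ∩ BE · CD = -39]
4. D_y = -17  [2·signedArea(DEA) = 0 ∩ BE · CD = -39]
   → D = (-14, -17)

B = (0, -10)
D = (-14, -17)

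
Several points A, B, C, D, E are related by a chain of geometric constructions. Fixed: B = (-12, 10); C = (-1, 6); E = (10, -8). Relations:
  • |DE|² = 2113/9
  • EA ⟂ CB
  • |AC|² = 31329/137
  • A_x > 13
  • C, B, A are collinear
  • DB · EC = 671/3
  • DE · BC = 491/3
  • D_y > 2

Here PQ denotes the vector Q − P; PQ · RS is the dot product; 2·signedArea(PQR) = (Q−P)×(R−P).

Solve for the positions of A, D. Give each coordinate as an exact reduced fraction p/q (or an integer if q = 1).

1. A_x = 1810/137  [C, B, A are collinear ∩ EA ⟂ CB]
2. A_y = 114/137  [C, B, A are collinear ∩ EA ⟂ CB]
   → A = (1810/137, 114/137)
3. D_x = -1  [DE · BC = 491/3 ∩ DB · EC = 671/3]
4. D_y = 8/3  [DE · BC = 491/3 ∩ DB · EC = 671/3]
   → D = (-1, 8/3)

A = (1810/137, 114/137)
D = (-1, 8/3)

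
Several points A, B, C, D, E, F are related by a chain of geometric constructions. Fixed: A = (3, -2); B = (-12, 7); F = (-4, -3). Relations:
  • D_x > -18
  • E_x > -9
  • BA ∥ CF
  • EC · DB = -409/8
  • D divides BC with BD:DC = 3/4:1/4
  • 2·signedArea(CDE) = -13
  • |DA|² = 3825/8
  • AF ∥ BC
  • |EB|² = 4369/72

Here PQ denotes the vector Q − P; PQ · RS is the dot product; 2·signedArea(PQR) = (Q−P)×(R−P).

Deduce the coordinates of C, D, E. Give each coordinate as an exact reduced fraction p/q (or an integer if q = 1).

1. C_x = -19  [BA ∥ CF ∩ AF ∥ BC]
2. C_y = 6  [BA ∥ CF ∩ AF ∥ BC]
   → C = (-19, 6)
3. D_x = -69/4  [D divides BC with BD:DC = 3/4:1/4]
4. D_y = 25/4  [D divides BC with BD:DC = 3/4:1/4]
   → D = (-69/4, 25/4)
5. E_x = -101/12  [EC · DB = -409/8 ∩ 2·signedArea(CDE) = -13]
6. E_y = 1/12  [EC · DB = -409/8 ∩ 2·signedArea(CDE) = -13]
   → E = (-101/12, 1/12)

C = (-19, 6)
D = (-69/4, 25/4)
E = (-101/12, 1/12)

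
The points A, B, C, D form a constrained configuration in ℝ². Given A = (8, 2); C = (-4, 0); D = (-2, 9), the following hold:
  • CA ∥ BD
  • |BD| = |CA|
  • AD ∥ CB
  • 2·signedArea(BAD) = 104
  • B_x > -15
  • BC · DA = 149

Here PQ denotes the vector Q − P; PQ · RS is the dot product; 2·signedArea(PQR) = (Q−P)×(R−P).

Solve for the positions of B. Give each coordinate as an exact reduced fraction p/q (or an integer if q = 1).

B = (-14, 7)

1. B_x = -14  [CA ∥ BD ∩ AD ∥ CB]
2. B_y = 7  [CA ∥ BD ∩ AD ∥ CB]
   → B = (-14, 7)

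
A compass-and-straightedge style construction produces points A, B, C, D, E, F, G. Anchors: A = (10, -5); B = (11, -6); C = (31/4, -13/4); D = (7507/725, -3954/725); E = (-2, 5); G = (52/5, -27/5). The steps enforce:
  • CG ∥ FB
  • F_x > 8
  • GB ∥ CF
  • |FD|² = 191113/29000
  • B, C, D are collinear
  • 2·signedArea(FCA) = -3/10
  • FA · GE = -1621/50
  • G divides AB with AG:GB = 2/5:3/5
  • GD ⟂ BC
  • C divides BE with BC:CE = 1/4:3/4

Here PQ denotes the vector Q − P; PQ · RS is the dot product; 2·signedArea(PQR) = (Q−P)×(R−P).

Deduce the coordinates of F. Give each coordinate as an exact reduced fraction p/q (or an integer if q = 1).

F = (167/20, -77/20)

1. F_x = 167/20  [CG ∥ FB ∩ GB ∥ CF]
2. F_y = -77/20  [CG ∥ FB ∩ GB ∥ CF]
   → F = (167/20, -77/20)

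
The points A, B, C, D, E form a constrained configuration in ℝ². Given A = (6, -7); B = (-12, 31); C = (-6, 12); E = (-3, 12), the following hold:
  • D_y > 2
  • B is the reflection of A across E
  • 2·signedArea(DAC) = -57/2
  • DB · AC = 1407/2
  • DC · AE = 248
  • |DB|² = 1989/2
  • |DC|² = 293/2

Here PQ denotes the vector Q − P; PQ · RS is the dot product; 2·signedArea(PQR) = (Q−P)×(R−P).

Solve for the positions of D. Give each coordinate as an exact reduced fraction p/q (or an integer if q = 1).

D = (3/2, 5/2)

1. D_x = 3/2  [DB · AC = 1407/2 ∩ 2·signedArea(DAC) = -57/2]
2. D_y = 5/2  [DB · AC = 1407/2 ∩ 2·signedArea(DAC) = -57/2]
   → D = (3/2, 5/2)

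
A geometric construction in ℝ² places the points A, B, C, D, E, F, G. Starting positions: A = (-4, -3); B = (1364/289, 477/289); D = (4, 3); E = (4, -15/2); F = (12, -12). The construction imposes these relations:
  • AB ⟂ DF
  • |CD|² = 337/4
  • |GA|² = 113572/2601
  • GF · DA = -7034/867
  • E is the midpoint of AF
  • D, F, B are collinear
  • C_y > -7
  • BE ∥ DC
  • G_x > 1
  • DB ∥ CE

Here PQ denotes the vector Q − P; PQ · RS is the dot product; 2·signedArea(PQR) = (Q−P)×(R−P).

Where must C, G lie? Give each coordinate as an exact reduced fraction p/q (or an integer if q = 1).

C = (948/289, -3555/578)
G = (1364/867, 159/289)

1. C_x = 948/289  [DB ∥ CE ∩ BE ∥ DC]
2. C_y = -3555/578  [DB ∥ CE ∩ BE ∥ DC]
   → C = (948/289, -3555/578)
3. G_x = 1364/867  [line 8·x + 6·y + -13774/867 = 0 ∩ |GA|² = 113572/2601]
4. G_y = 159/289  [line 8·x + 6·y + -13774/867 = 0 ∩ |GA|² = 113572/2601]
   → G = (1364/867, 159/289)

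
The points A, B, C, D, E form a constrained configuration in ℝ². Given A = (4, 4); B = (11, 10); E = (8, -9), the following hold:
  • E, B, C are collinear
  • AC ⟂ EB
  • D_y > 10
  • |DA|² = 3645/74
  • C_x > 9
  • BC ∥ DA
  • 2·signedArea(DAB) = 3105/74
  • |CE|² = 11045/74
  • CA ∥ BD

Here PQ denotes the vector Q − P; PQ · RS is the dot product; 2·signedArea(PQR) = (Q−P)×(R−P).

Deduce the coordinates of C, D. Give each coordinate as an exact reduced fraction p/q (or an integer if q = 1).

1. C_x = 733/74  [E, B, C are collinear ∩ AC ⟂ EB]
2. C_y = 227/74  [E, B, C are collinear ∩ AC ⟂ EB]
   → C = (733/74, 227/74)
3. D_x = 377/74  [BC ∥ DA ∩ CA ∥ BD]
4. D_y = 809/74  [BC ∥ DA ∩ CA ∥ BD]
   → D = (377/74, 809/74)

C = (733/74, 227/74)
D = (377/74, 809/74)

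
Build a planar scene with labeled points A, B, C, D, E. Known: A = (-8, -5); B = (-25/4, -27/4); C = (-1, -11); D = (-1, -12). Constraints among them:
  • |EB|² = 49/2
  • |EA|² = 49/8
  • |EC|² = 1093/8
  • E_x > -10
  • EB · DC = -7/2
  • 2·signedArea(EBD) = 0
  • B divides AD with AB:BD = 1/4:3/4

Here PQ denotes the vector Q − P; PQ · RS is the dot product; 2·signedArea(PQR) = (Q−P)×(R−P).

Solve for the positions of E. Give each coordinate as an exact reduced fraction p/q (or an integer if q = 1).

1. E_x = -39/4  [2·signedArea(EBD) = 0 ∩ EB · DC = -7/2]
2. E_y = -13/4  [2·signedArea(EBD) = 0 ∩ EB · DC = -7/2]
   → E = (-39/4, -13/4)

E = (-39/4, -13/4)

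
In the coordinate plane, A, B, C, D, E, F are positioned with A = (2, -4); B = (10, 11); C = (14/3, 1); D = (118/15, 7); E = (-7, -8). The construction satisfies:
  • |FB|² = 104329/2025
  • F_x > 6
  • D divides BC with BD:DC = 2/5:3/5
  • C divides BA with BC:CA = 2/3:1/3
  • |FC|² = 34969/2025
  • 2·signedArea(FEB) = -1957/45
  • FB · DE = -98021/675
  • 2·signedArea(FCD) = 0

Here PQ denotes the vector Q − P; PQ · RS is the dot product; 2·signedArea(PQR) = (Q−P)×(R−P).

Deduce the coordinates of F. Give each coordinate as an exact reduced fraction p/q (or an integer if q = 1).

F = (298/45, 14/3)

1. F_x = 298/45  [2·signedArea(FCD) = 0 ∩ 2·signedArea(FEB) = -1957/45]
2. F_y = 14/3  [2·signedArea(FCD) = 0 ∩ 2·signedArea(FEB) = -1957/45]
   → F = (298/45, 14/3)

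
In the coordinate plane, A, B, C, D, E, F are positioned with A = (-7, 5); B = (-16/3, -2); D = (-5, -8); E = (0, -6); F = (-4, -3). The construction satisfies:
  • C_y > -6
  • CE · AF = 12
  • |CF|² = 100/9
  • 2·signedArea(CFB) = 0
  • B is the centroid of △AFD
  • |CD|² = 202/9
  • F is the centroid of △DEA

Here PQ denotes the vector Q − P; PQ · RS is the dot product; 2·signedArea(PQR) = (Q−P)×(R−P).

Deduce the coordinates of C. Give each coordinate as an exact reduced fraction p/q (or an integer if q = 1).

C = (-4/3, -5)

1. C_x = -4/3  [2·signedArea(CFB) = 0 ∩ CE · AF = 12]
2. C_y = -5  [2·signedArea(CFB) = 0 ∩ CE · AF = 12]
   → C = (-4/3, -5)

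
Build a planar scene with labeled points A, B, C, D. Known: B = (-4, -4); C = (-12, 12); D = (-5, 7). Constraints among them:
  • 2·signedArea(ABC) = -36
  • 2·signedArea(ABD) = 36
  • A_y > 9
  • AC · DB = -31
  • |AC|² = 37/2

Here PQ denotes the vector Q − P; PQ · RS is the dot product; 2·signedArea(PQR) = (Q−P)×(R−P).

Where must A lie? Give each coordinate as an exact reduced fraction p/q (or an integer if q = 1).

A = (-17/2, 19/2)

1. A_x = -17/2  [2·signedArea(ABC) = -36 ∩ AC · DB = -31]
2. A_y = 19/2  [2·signedArea(ABC) = -36 ∩ AC · DB = -31]
   → A = (-17/2, 19/2)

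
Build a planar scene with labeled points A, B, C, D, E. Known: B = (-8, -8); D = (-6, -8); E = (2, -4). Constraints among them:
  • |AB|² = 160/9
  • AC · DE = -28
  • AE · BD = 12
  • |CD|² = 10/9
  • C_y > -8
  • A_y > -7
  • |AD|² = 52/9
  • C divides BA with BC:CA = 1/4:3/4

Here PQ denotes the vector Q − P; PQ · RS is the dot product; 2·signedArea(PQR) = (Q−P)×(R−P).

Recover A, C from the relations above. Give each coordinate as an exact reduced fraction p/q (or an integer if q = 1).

1. A_x = -4  [AE · BD = 12]
2. A_y = -20/3  [|AB|² = 160/9]
   → A = (-4, -20/3)
3. C_x = -7  [C divides BA with BC:CA = 1/4:3/4]
4. C_y = -23/3  [C divides BA with BC:CA = 1/4:3/4]
   → C = (-7, -23/3)

A = (-4, -20/3)
C = (-7, -23/3)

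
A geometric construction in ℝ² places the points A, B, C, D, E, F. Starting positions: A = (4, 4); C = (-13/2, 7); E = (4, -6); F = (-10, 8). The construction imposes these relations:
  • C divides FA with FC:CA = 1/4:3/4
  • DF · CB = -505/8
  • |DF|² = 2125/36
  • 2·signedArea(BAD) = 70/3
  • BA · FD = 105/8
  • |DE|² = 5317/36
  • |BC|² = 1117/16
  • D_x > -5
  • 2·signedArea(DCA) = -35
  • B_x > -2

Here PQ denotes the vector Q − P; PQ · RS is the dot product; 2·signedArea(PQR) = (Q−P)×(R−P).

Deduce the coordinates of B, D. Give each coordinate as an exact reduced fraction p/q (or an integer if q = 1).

1. D_x = -25/6  [line 3·x + 21/2·y + -19 = 0 ∩ |DF|² = 2125/36]
2. D_y = 3  [line 3·x + 21/2·y + -19 = 0 ∩ |DF|² = 2125/36]
   → D = (-25/6, 3)
3. B_x = -5/4  [BA · FD = 105/8 ∩ 2·signedArea(BAD) = 70/3]
4. B_y = 1/2  [BA · FD = 105/8 ∩ 2·signedArea(BAD) = 70/3]
   → B = (-5/4, 1/2)

B = (-5/4, 1/2)
D = (-25/6, 3)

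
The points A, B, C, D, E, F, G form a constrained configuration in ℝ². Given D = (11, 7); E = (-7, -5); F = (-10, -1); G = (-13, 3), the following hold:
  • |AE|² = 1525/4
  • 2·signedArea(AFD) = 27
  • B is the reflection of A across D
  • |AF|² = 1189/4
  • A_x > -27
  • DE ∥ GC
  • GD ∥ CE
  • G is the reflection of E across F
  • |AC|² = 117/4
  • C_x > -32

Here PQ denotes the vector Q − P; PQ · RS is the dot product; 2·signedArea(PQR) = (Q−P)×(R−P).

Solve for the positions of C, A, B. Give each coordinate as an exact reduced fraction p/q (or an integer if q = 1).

A = (-53/2, -6)
B = (97/2, 20)
C = (-31, -9)

1. C_x = -31  [GD ∥ CE ∩ DE ∥ GC]
2. C_y = -9  [GD ∥ CE ∩ DE ∥ GC]
   → C = (-31, -9)
3. A_x = -53/2  [line -8·x + 21·y + -86 = 0 ∩ |AC|² = 117/4]
4. A_y = -6  [line -8·x + 21·y + -86 = 0 ∩ |AC|² = 117/4]
   → A = (-53/2, -6)
5. B_x = 97/2  [B is the reflection of A across D]
6. B_y = 20  [B is the reflection of A across D]
   → B = (97/2, 20)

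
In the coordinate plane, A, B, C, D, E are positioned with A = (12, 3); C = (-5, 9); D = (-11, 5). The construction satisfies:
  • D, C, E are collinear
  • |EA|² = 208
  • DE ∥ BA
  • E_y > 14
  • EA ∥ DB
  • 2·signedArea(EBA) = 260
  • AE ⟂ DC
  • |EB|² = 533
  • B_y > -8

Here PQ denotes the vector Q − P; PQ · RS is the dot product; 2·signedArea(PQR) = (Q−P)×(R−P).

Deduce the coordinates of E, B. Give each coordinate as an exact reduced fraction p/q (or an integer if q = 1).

1. E_x = 4  [D, C, E are collinear ∩ AE ⟂ DC]
2. E_y = 15  [D, C, E are collinear ∩ AE ⟂ DC]
   → E = (4, 15)
3. B_x = -3  [DE ∥ BA ∩ EA ∥ DB]
4. B_y = -7  [DE ∥ BA ∩ EA ∥ DB]
   → B = (-3, -7)

B = (-3, -7)
E = (4, 15)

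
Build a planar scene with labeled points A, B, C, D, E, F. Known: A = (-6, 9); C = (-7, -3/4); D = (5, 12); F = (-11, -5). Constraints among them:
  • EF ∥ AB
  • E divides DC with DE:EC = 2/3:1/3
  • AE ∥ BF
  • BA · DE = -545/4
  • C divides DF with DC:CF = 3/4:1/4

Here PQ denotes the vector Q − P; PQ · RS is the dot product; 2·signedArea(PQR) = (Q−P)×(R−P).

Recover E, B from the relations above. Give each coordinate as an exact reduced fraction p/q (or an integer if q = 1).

1. E_x = -3  [E divides DC with DE:EC = 2/3:1/3]
2. E_y = 7/2  [E divides DC with DE:EC = 2/3:1/3]
   → E = (-3, 7/2)
3. B_x = -14  [AE ∥ BF ∩ EF ∥ AB]
4. B_y = 1/2  [AE ∥ BF ∩ EF ∥ AB]
   → B = (-14, 1/2)

B = (-14, 1/2)
E = (-3, 7/2)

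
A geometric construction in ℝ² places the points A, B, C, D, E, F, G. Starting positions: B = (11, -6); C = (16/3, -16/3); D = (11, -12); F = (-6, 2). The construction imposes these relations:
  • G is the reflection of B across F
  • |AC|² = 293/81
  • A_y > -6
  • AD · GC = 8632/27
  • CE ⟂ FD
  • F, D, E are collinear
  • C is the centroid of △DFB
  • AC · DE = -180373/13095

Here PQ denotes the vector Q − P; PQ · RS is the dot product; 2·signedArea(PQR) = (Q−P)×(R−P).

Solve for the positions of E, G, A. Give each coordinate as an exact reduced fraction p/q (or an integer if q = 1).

1. E_x = 6332/1455  [F, D, E are collinear ∩ CE ⟂ FD]
2. E_y = -9494/1455  [F, D, E are collinear ∩ CE ⟂ FD]
   → E = (6332/1455, -9494/1455)
3. G_x = -23  [G is the reflection of B across F]
4. G_y = 10  [G is the reflection of B across F]
   → G = (-23, 10)
5. A_x = 31/9  [AD · GC = 8632/27 ∩ AC · DE = -180373/13095]
6. A_y = -46/9  [AD · GC = 8632/27 ∩ AC · DE = -180373/13095]
   → A = (31/9, -46/9)

A = (31/9, -46/9)
E = (6332/1455, -9494/1455)
G = (-23, 10)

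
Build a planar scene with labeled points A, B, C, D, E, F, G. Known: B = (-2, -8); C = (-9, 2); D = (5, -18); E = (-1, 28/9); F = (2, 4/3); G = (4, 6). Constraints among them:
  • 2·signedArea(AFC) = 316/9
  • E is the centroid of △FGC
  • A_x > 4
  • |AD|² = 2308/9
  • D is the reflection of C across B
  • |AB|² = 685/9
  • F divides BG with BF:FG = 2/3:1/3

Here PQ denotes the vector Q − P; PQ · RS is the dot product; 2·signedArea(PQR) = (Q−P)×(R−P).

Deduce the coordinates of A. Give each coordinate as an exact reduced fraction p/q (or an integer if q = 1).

A = (13/3, -2)

1. A_x = 13/3  [line -2/3·x + -11·y + -172/9 = 0 ∩ |AB|² = 685/9]
2. A_y = -2  [line -2/3·x + -11·y + -172/9 = 0 ∩ |AB|² = 685/9]
   → A = (13/3, -2)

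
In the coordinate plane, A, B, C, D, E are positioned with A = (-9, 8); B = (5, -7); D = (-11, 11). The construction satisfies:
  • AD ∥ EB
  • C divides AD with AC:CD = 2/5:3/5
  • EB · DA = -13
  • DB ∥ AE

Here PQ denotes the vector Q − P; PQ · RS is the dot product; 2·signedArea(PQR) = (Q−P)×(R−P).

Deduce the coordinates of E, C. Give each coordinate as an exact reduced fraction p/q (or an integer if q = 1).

C = (-49/5, 46/5)
E = (7, -10)

1. E_x = 7  [AD ∥ EB ∩ DB ∥ AE]
2. E_y = -10  [AD ∥ EB ∩ DB ∥ AE]
   → E = (7, -10)
3. C_x = -49/5  [C divides AD with AC:CD = 2/5:3/5]
4. C_y = 46/5  [C divides AD with AC:CD = 2/5:3/5]
   → C = (-49/5, 46/5)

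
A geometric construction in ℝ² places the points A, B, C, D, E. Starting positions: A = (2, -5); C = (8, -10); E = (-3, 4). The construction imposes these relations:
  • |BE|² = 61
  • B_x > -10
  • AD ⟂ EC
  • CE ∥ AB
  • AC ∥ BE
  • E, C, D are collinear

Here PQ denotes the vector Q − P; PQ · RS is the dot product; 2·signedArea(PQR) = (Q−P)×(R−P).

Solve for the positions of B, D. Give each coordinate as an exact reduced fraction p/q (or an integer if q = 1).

B = (-9, 9)
D = (1040/317, -1266/317)

1. B_x = -9  [AC ∥ BE ∩ CE ∥ AB]
2. B_y = 9  [AC ∥ BE ∩ CE ∥ AB]
   → B = (-9, 9)
3. D_x = 1040/317  [E, C, D are collinear ∩ AD ⟂ EC]
4. D_y = -1266/317  [E, C, D are collinear ∩ AD ⟂ EC]
   → D = (1040/317, -1266/317)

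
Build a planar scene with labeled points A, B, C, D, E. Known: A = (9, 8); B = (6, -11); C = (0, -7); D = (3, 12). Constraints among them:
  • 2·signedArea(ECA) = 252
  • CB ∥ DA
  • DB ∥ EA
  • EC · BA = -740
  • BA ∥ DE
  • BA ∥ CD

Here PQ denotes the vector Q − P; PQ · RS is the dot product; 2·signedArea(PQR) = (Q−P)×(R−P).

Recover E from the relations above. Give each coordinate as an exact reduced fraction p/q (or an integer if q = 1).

E = (6, 31)

1. E_x = 6  [DB ∥ EA ∩ BA ∥ DE]
2. E_y = 31  [DB ∥ EA ∩ BA ∥ DE]
   → E = (6, 31)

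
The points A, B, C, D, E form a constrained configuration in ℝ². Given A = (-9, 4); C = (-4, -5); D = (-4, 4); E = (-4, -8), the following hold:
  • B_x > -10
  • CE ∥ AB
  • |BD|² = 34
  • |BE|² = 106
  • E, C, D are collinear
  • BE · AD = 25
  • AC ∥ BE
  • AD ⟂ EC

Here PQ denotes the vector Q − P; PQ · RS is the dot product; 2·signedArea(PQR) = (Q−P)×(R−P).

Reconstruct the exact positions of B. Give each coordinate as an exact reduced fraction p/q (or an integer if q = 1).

B = (-9, 1)

1. B_x = -9  [AC ∥ BE ∩ CE ∥ AB]
2. B_y = 1  [AC ∥ BE ∩ CE ∥ AB]
   → B = (-9, 1)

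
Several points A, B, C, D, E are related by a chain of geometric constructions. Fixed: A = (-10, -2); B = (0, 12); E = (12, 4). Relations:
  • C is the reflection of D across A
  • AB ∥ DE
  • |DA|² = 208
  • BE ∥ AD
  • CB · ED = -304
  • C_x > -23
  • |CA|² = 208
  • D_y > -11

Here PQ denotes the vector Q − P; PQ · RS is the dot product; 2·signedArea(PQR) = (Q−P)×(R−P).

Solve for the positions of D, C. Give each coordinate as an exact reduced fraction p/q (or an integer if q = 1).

C = (-22, 6)
D = (2, -10)

1. D_x = 2  [AB ∥ DE ∩ BE ∥ AD]
2. D_y = -10  [AB ∥ DE ∩ BE ∥ AD]
   → D = (2, -10)
3. C_x = -22  [C is the reflection of D across A]
4. C_y = 6  [C is the reflection of D across A]
   → C = (-22, 6)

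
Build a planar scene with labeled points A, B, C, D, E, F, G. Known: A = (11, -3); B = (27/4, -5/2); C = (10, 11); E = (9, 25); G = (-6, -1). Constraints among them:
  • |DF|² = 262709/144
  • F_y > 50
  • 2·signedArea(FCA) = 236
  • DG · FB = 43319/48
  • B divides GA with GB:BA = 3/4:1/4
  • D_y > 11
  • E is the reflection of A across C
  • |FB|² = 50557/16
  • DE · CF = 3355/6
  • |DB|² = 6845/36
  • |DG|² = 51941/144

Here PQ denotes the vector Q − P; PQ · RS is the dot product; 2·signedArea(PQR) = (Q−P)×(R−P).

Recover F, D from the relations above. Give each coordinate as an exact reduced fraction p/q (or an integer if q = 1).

D = (103/12, 67/6)
F = (24, 51)

1. F_x = 24  [line 14·x + 1·y + -387 = 0 ∩ |FB|² = 50557/16]
2. F_y = 51  [line 14·x + 1·y + -387 = 0 ∩ |FB|² = 50557/16]
   → F = (24, 51)
3. D_x = 103/12  [DE · CF = 3355/6 ∩ DG · FB = 43319/48]
4. D_y = 67/6  [DE · CF = 3355/6 ∩ DG · FB = 43319/48]
   → D = (103/12, 67/6)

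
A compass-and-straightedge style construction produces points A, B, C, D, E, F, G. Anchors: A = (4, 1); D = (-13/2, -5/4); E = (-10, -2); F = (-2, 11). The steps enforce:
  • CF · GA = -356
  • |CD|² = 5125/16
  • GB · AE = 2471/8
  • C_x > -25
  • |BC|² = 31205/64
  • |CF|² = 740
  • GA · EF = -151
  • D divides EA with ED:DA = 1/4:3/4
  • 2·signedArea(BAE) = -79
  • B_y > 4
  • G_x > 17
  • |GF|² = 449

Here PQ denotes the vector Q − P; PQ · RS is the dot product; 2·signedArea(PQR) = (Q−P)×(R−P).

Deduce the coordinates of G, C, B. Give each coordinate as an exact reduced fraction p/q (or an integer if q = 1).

B = (-17/4, 39/8)
C = (-24, -5)
G = (18, 4)

1. G_x = 18  [line -8·x + -13·y + 196 = 0 ∩ |GF|² = 449]
2. G_y = 4  [line -8·x + -13·y + 196 = 0 ∩ |GF|² = 449]
   → G = (18, 4)
3. C_x = -24  [line 14·x + 3·y + 351 = 0 ∩ |CD|² = 5125/16]
4. C_y = -5  [line 14·x + 3·y + 351 = 0 ∩ |CD|² = 5125/16]
   → C = (-24, -5)
5. B_x = -17/4  [GB · AE = 2471/8 ∩ 2·signedArea(BAE) = -79]
6. B_y = 39/8  [GB · AE = 2471/8 ∩ 2·signedArea(BAE) = -79]
   → B = (-17/4, 39/8)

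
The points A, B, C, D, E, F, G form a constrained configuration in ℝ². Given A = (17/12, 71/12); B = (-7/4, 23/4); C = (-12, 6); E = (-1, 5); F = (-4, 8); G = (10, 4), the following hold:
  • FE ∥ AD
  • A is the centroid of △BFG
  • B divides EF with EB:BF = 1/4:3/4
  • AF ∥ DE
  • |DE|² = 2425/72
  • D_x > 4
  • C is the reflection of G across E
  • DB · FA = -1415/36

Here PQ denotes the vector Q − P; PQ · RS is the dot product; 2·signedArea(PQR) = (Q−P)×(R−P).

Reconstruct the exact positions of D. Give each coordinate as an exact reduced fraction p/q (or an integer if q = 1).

D = (53/12, 35/12)

1. D_x = 53/12  [AF ∥ DE ∩ FE ∥ AD]
2. D_y = 35/12  [AF ∥ DE ∩ FE ∥ AD]
   → D = (53/12, 35/12)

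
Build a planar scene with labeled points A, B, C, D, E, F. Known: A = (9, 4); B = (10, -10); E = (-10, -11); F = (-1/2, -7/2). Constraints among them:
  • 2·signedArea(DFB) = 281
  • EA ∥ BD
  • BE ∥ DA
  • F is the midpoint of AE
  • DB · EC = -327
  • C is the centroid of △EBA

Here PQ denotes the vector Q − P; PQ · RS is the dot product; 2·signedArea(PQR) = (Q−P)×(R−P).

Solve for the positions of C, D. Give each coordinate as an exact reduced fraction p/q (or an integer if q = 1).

C = (3, -17/3)
D = (29, 5)

1. C_x = 3  [C is the centroid of △EBA]
2. C_y = -17/3  [C is the centroid of △EBA]
   → C = (3, -17/3)
3. D_x = 29  [BE ∥ DA ∩ EA ∥ BD]
4. D_y = 5  [BE ∥ DA ∩ EA ∥ BD]
   → D = (29, 5)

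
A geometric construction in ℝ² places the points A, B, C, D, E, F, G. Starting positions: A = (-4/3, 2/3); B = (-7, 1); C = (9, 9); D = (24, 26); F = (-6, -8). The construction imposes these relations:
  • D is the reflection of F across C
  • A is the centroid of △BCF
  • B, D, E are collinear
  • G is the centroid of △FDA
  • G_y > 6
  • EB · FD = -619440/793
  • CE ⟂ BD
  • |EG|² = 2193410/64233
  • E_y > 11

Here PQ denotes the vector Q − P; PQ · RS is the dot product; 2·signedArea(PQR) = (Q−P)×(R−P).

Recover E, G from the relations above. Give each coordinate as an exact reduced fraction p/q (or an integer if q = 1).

1. E_x = 5237/793  [B, D, E are collinear ∩ CE ⟂ BD]
2. E_y = 9493/793  [B, D, E are collinear ∩ CE ⟂ BD]
   → E = (5237/793, 9493/793)
3. G_x = 50/9  [G is the centroid of △FDA]
4. G_y = 56/9  [G is the centroid of △FDA]
   → G = (50/9, 56/9)

E = (5237/793, 9493/793)
G = (50/9, 56/9)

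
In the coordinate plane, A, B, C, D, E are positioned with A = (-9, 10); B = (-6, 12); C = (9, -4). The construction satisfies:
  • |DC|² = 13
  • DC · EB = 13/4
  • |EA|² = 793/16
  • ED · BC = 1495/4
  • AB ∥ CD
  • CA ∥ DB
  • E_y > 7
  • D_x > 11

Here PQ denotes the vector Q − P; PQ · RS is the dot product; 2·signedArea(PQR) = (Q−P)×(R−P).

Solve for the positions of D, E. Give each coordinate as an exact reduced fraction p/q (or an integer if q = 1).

D = (12, -2)
E = (-9/4, 8)

1. D_x = 12  [CA ∥ DB ∩ AB ∥ CD]
2. D_y = -2  [CA ∥ DB ∩ AB ∥ CD]
   → D = (12, -2)
3. E_x = -9/4  [ED · BC = 1495/4 ∩ DC · EB = 13/4]
4. E_y = 8  [ED · BC = 1495/4 ∩ DC · EB = 13/4]
   → E = (-9/4, 8)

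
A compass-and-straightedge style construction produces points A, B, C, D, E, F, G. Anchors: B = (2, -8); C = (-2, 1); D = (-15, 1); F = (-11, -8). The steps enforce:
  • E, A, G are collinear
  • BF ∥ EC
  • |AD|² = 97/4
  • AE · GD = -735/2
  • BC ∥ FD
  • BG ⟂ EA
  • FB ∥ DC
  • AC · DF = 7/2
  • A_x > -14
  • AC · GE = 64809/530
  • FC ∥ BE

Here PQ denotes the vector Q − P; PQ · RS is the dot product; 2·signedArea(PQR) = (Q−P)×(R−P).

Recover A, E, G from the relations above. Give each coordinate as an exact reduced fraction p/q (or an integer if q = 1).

1. A_x = -13  [line -4·x + 9·y + -41/2 = 0 ∩ |AD|² = 97/4]
2. A_y = -7/2  [line -4·x + 9·y + -41/2 = 0 ∩ |AD|² = 97/4]
   → A = (-13, -7/2)
3. E_x = 11  [BF ∥ EC ∩ FC ∥ BE]
4. E_y = 1  [BF ∥ EC ∩ FC ∥ BE]
   → E = (11, 1)
5. G_x = 179/265  [AC · GE = 64809/530 ∩ E, A, G are collinear]
6. G_y = -248/265  [AC · GE = 64809/530 ∩ E, A, G are collinear]
   → G = (179/265, -248/265)

A = (-13, -7/2)
E = (11, 1)
G = (179/265, -248/265)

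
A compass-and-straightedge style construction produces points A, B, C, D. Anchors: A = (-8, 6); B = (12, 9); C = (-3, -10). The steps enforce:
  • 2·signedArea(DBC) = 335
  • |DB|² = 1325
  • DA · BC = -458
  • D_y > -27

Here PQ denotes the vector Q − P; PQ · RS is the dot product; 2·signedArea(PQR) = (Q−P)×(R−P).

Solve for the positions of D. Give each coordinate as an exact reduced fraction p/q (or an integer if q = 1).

D = (2, -26)

1. D_x = 2  [DA · BC = -458 ∩ 2·signedArea(DBC) = 335]
2. D_y = -26  [DA · BC = -458 ∩ 2·signedArea(DBC) = 335]
   → D = (2, -26)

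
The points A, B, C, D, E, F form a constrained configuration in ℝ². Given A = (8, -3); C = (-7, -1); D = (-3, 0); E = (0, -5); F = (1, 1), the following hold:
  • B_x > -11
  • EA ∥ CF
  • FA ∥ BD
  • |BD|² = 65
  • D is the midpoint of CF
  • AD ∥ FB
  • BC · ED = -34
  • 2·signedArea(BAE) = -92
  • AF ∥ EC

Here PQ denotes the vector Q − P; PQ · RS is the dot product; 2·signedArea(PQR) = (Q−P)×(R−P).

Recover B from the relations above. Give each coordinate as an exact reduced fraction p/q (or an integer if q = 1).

1. B_x = -10  [FA ∥ BD ∩ AD ∥ FB]
2. B_y = 4  [FA ∥ BD ∩ AD ∥ FB]
   → B = (-10, 4)

B = (-10, 4)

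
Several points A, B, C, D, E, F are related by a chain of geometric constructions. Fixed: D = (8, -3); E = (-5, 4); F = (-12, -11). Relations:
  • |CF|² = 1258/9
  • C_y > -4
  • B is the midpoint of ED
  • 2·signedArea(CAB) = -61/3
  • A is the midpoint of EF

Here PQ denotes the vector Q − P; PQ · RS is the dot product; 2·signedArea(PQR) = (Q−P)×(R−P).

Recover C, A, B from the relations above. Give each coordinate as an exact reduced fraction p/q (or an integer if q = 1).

A = (-17/2, -7/2)
B = (3/2, 1/2)
C = (-3, -10/3)

1. A_x = -17/2  [A is the midpoint of EF]
2. A_y = -7/2  [A is the midpoint of EF]
   → A = (-17/2, -7/2)
3. B_x = 3/2  [B is the midpoint of ED]
4. B_y = 1/2  [B is the midpoint of ED]
   → B = (3/2, 1/2)
5. C_x = -3  [line -4·x + 10·y + 64/3 = 0 ∩ |CF|² = 1258/9]
6. C_y = -10/3  [line -4·x + 10·y + 64/3 = 0 ∩ |CF|² = 1258/9]
   → C = (-3, -10/3)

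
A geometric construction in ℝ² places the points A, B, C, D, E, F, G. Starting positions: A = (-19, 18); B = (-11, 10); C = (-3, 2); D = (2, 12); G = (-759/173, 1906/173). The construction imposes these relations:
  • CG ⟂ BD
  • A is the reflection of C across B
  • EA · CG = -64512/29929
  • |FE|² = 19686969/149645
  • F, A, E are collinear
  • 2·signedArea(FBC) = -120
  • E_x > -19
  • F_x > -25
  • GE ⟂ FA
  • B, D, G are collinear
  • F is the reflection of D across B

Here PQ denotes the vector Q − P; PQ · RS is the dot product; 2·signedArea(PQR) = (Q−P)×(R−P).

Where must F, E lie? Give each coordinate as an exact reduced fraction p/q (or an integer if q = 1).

1. F_x = -24  [F is the reflection of D across B]
2. F_y = 8  [F is the reflection of D across B]
   → F = (-24, 8)
3. E_x = -16323/865  [F, A, E are collinear ∩ GE ⟂ FA]
4. E_y = 15794/865  [F, A, E are collinear ∩ GE ⟂ FA]
   → E = (-16323/865, 15794/865)

E = (-16323/865, 15794/865)
F = (-24, 8)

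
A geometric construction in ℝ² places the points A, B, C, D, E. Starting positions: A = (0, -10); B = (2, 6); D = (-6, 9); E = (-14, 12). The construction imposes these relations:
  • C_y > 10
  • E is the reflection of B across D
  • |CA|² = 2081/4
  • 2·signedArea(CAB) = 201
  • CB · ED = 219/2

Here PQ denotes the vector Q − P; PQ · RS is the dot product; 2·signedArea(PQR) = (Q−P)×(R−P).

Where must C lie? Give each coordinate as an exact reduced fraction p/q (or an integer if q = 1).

C = (-10, 21/2)

1. C_x = -10  [2·signedArea(CAB) = 201 ∩ CB · ED = 219/2]
2. C_y = 21/2  [2·signedArea(CAB) = 201 ∩ CB · ED = 219/2]
   → C = (-10, 21/2)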